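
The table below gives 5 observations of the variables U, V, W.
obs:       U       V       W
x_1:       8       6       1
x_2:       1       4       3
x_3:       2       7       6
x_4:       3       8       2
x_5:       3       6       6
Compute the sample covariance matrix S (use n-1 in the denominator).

Step 1 — column means:
  mean(U) = (8 + 1 + 2 + 3 + 3) / 5 = 17/5 = 3.4
  mean(V) = (6 + 4 + 7 + 8 + 6) / 5 = 31/5 = 6.2
  mean(W) = (1 + 3 + 6 + 2 + 6) / 5 = 18/5 = 3.6

Step 2 — sample covariance S[i,j] = (1/(n-1)) · Σ_k (x_{k,i} - mean_i) · (x_{k,j} - mean_j), with n-1 = 4.
  S[U,U] = ((4.6)·(4.6) + (-2.4)·(-2.4) + (-1.4)·(-1.4) + (-0.4)·(-0.4) + (-0.4)·(-0.4)) / 4 = 29.2/4 = 7.3
  S[U,V] = ((4.6)·(-0.2) + (-2.4)·(-2.2) + (-1.4)·(0.8) + (-0.4)·(1.8) + (-0.4)·(-0.2)) / 4 = 2.6/4 = 0.65
  S[U,W] = ((4.6)·(-2.6) + (-2.4)·(-0.6) + (-1.4)·(2.4) + (-0.4)·(-1.6) + (-0.4)·(2.4)) / 4 = -14.2/4 = -3.55
  S[V,V] = ((-0.2)·(-0.2) + (-2.2)·(-2.2) + (0.8)·(0.8) + (1.8)·(1.8) + (-0.2)·(-0.2)) / 4 = 8.8/4 = 2.2
  S[V,W] = ((-0.2)·(-2.6) + (-2.2)·(-0.6) + (0.8)·(2.4) + (1.8)·(-1.6) + (-0.2)·(2.4)) / 4 = 0.4/4 = 0.1
  S[W,W] = ((-2.6)·(-2.6) + (-0.6)·(-0.6) + (2.4)·(2.4) + (-1.6)·(-1.6) + (2.4)·(2.4)) / 4 = 21.2/4 = 5.3

S is symmetric (S[j,i] = S[i,j]). Assembling:

S = [[7.3, 0.65, -3.55],
 [0.65, 2.2, 0.1],
 [-3.55, 0.1, 5.3]]


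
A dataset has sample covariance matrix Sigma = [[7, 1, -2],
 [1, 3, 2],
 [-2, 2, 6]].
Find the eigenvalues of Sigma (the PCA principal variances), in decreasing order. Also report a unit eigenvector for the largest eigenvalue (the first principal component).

Step 1 — characteristic polynomial p(λ) = det(λI - Sigma) = λ³ - tr·λ² + c_1·λ - det, where tr = trace, c_1 = sum of the principal 2×2 minors, det = det(Sigma):
  tr = 7 + 3 + 6 = 16,
  c_1 = (7·3 - (1)²) + (7·6 - (-2)²) + (3·6 - (2)²) = 20 + 38 + 14 = 72,
  det = 7·(3·6 - (2)²) - (1)·((1)·6 - (2)·(-2)) + (-2)·((1)·(2) - 3·(-2)) = 7·(14) - (1)·(10) + (-2)·(8) = 72.
  So p(λ) = λ³ - 16λ² + 72λ - 72.
Step 2 — look for an integer root (rational root theorem: any rational root is an integer divisor of 72). Testing λ = 6:
  p(6) = 216 - 576 + 432 - 72 = 0  ✓
  Dividing out (λ - 6): p(λ) = (λ - 6)(λ² - 10λ + 12).
Step 3 — remaining eigenvalues from the quadratic λ² - 10λ + 12 = 0:
  Δ = 10² - 4·12 = 100 - 48 = 52,  λ = (10 ± √52)/2 = (10 ± 7.2111)/2 ≈ 8.6056 or 1.3944.
  Sorted: λ_1 = 8.6056,  λ_2 = 6,  λ_3 = 1.3944  (check: sum = 16 = tr ✓).

Step 4 — unit eigenvector for λ_1 ≈ 8.6056: v spans the null space of (Sigma - λ_1 I), whose rows are
  r_1 = (-1.6056, 1, -2),  r_2 = (1, -5.6056, 2),  r_3 = (-2, 2, -2.6056).
  v is orthogonal to every row, so take v ∝ r_1 × r_2 = ((1)·(2) - (-2)·(-5.6056), (-2)·(1) - (-1.6056)·(2), (-1.6056)·(-5.6056) - (1)·(1)) ≈ (-9.2111, 1.2111, 8).
  Rescale (multiply by -1 so the first nonzero entry is positive): u = (9.2111, -1.2111, -8).
  ||u|| = √((9.2111)² + (-1.2111)² + (-8)²) = √(150.3112) ≈ 12.2601,  v_1 = u/||u|| ≈ (0.7513, -0.0988, -0.6525) (||v_1|| = 1).

λ_1 = 8.6056,  λ_2 = 6,  λ_3 = 1.3944;  v_1 ≈ (0.7513, -0.0988, -0.6525)


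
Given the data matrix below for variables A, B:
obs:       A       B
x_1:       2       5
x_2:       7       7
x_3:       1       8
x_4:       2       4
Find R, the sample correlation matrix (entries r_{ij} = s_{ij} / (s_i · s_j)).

Step 1 — column means:
  mean(A) = (2 + 7 + 1 + 2) / 4 = 12/4 = 3
  mean(B) = (5 + 7 + 8 + 4) / 4 = 24/4 = 6

Step 2 — sample variances and covariances s[i,j] = (1/(n-1)) · Σ_k (x_{k,i} - mean_i) · (x_{k,j} - mean_j), with n-1 = 3:
  s[A,A] = ((-1)·(-1) + (4)·(4) + (-2)·(-2) + (-1)·(-1)) / 3 = 22/3 = 7.3333
  s[A,B] = ((-1)·(-1) + (4)·(1) + (-2)·(2) + (-1)·(-2)) / 3 = 3/3 = 1
  s[B,B] = ((-1)·(-1) + (1)·(1) + (2)·(2) + (-2)·(-2)) / 3 = 10/3 = 3.3333
  Sample standard deviations s_i = √(s[i,i]):
  s(A) = √(7.3333) = 2.708
  s(B) = √(3.3333) = 1.8257

Step 3 — r_{ij} = s_{ij} / (s_i · s_j):
  r[A,A] = 1 (diagonal).
  r[A,B] = 1 / (2.708 · 1.8257) = 1 / 4.9441 = 0.2023
  r[B,B] = 1 (diagonal).

R is symmetric with unit diagonal. Assembling:

R = [[1, 0.2023],
 [0.2023, 1]]


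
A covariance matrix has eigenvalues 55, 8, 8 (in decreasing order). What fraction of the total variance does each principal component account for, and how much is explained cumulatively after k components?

Step 1 — total variance = trace(Sigma) = Σ λ_i = 55 + 8 + 8 = 71.

Step 2 — fraction explained by component i = λ_i / Σ λ:
  PC1: 55/71 = 0.7746
  PC2: 8/71 = 0.1127
  PC3: 8/71 = 0.1127

Step 3 — cumulative fraction after k components = (λ_1 + ... + λ_k) / Σ λ:
  k = 1: 55/71 = 0.7746
  k = 2: (55 + 8)/71 = 63/71 = 0.8873
  k = 3: (55 + 8 + 8)/71 = 71/71 = 1

Summary (fraction, with percent):

explained: PC1 0.7746 (77.46%), PC2 0.1127 (11.27%), PC3 0.1127 (11.27%);  cumulative: 0.7746, 0.8873, 1


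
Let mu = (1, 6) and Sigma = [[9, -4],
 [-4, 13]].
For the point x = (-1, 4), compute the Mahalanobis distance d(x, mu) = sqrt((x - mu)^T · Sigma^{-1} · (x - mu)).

Step 1 — centre the observation: (x - mu) = (-2, -2).

Step 2 — invert Sigma. det(Sigma) = 9·13 - (-4)² = 101.
  Sigma^{-1} = (1/det) · [[d, -b], [-b, a]] = [[0.1287, 0.0396],
 [0.0396, 0.0891]].

Step 3 — form the quadratic (x - mu)^T · Sigma^{-1} · (x - mu):
  Sigma^{-1} · (x - mu) = (-0.3366, -0.2574).
  (x - mu)^T · [Sigma^{-1} · (x - mu)] = (-2)·(-0.3366) + (-2)·(-0.2574) = 1.1881.

Step 4 — take square root: d = √(1.1881) ≈ 1.09.

d(x, mu) = √(1.1881) ≈ 1.09


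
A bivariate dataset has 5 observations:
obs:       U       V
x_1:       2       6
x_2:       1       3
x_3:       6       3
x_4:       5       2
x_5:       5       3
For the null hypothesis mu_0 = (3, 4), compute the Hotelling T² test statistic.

Step 1 — sample mean vector:
  mean(U) = (2 + 1 + 6 + 5 + 5) / 5 = 19/5 = 3.8
  mean(V) = (6 + 3 + 3 + 2 + 3) / 5 = 17/5 = 3.4
  x̄ = (3.8, 3.4),  deviation x̄ - mu_0 = (3.8, 3.4) - (3, 4) = (0.8, -0.6).

Step 2 — sample covariance matrix, S[i,j] = (1/(n-1)) · Σ_k (x_{k,i} - mean_i) · (x_{k,j} - mean_j), divisor n-1 = 4:
  S[U,U] = ((-1.8)·(-1.8) + (-2.8)·(-2.8) + (2.2)·(2.2) + (1.2)·(1.2) + (1.2)·(1.2)) / 4 = 18.8/4 = 4.7
  S[U,V] = ((-1.8)·(2.6) + (-2.8)·(-0.4) + (2.2)·(-0.4) + (1.2)·(-1.4) + (1.2)·(-0.4)) / 4 = -6.6/4 = -1.65
  S[V,V] = ((2.6)·(2.6) + (-0.4)·(-0.4) + (-0.4)·(-0.4) + (-1.4)·(-1.4) + (-0.4)·(-0.4)) / 4 = 9.2/4 = 2.3
  S = [[4.7, -1.65],
 [-1.65, 2.3]].

Step 3 — invert S. det(S) = 4.7·2.3 - (-1.65)² = 8.0875.
  S^{-1} = (1/det) · [[d, -b], [-b, a]] = [[0.2844, 0.204],
 [0.204, 0.5811]].

Step 4 — quadratic form (x̄ - mu_0)^T · S^{-1} · (x̄ - mu_0):
  S^{-1} · (x̄ - mu_0) = (0.1051, -0.1855),
  (x̄ - mu_0)^T · [...] = (0.8)·(0.1051) + (-0.6)·(-0.1855) = 0.1954.

Step 5 — scale by n: T² = 5 · 0.1954 = 0.9768.

T² ≈ 0.9768


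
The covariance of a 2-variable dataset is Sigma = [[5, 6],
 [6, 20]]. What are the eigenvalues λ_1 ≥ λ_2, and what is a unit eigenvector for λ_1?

Step 1 — characteristic polynomial of 2×2 Sigma:
  det(Sigma - λI) = λ² - trace · λ + det = 0.
  trace = 5 + 20 = 25, det = 5·20 - (6)² = 64.
Step 2 — discriminant:
  Δ = trace² - 4·det = 625 - 256 = 369.
Step 3 — eigenvalues:
  λ = (trace ± √Δ)/2 = (25 ± 19.2094)/2,
  λ_1 = 22.1047,  λ_2 = 2.8953.

Step 4 — unit eigenvector for λ_1: solve (Sigma - λ_1 I)v = 0. First row:
  (5 - 22.1047)·v_x + (6)·v_y = 0, i.e. (-17.1047)·v_x + (6)·v_y = 0,
  so v ∝ (b, λ_1 - a) = (6, 17.1047) = u.
  ||u|| = √((6)² + (17.1047)²) = √(328.5703) ≈ 18.1265,
  v_1 = u/||u|| ≈ (0.331, 0.9436) (||v_1|| = 1).

λ_1 = 22.1047,  λ_2 = 2.8953;  v_1 ≈ (0.331, 0.9436)


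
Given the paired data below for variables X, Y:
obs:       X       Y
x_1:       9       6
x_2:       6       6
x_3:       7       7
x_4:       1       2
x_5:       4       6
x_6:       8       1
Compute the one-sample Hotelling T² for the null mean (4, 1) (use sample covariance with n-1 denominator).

Step 1 — sample mean vector:
  mean(X) = (9 + 6 + 7 + 1 + 4 + 8) / 6 = 35/6 = 5.8333
  mean(Y) = (6 + 6 + 7 + 2 + 6 + 1) / 6 = 28/6 = 4.6667
  x̄ = (5.8333, 4.6667),  deviation x̄ - mu_0 = (5.8333, 4.6667) - (4, 1) = (1.8333, 3.6667).

Step 2 — sample covariance matrix, S[i,j] = (1/(n-1)) · Σ_k (x_{k,i} - mean_i) · (x_{k,j} - mean_j), divisor n-1 = 5:
  S[X,X] = ((3.1667)·(3.1667) + (0.1667)·(0.1667) + (1.1667)·(1.1667) + (-4.8333)·(-4.8333) + (-1.8333)·(-1.8333) + (2.1667)·(2.1667)) / 5 = 42.8333/5 = 8.5667
  S[X,Y] = ((3.1667)·(1.3333) + (0.1667)·(1.3333) + (1.1667)·(2.3333) + (-4.8333)·(-2.6667) + (-1.8333)·(1.3333) + (2.1667)·(-3.6667)) / 5 = 9.6667/5 = 1.9333
  S[Y,Y] = ((1.3333)·(1.3333) + (1.3333)·(1.3333) + (2.3333)·(2.3333) + (-2.6667)·(-2.6667) + (1.3333)·(1.3333) + (-3.6667)·(-3.6667)) / 5 = 31.3333/5 = 6.2667
  S = [[8.5667, 1.9333],
 [1.9333, 6.2667]].

Step 3 — invert S. det(S) = 8.5667·6.2667 - (1.9333)² = 49.9467.
  S^{-1} = (1/det) · [[d, -b], [-b, a]] = [[0.1255, -0.0387],
 [-0.0387, 0.1715]].

Step 4 — quadratic form (x̄ - mu_0)^T · S^{-1} · (x̄ - mu_0):
  S^{-1} · (x̄ - mu_0) = (0.0881, 0.5579),
  (x̄ - mu_0)^T · [...] = (1.8333)·(0.0881) + (3.6667)·(0.5579) = 2.2072.

Step 5 — scale by n: T² = 6 · 2.2072 = 13.2435.

T² ≈ 13.2435


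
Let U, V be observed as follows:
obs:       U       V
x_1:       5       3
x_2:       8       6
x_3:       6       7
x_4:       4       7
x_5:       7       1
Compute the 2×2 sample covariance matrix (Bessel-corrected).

Step 1 — column means:
  mean(U) = (5 + 8 + 6 + 4 + 7) / 5 = 30/5 = 6
  mean(V) = (3 + 6 + 7 + 7 + 1) / 5 = 24/5 = 4.8

Step 2 — sample covariance S[i,j] = (1/(n-1)) · Σ_k (x_{k,i} - mean_i) · (x_{k,j} - mean_j), with n-1 = 4.
  S[U,U] = ((-1)·(-1) + (2)·(2) + (0)·(0) + (-2)·(-2) + (1)·(1)) / 4 = 10/4 = 2.5
  S[U,V] = ((-1)·(-1.8) + (2)·(1.2) + (0)·(2.2) + (-2)·(2.2) + (1)·(-3.8)) / 4 = -4/4 = -1
  S[V,V] = ((-1.8)·(-1.8) + (1.2)·(1.2) + (2.2)·(2.2) + (2.2)·(2.2) + (-3.8)·(-3.8)) / 4 = 28.8/4 = 7.2

S is symmetric (S[j,i] = S[i,j]). Assembling:

S = [[2.5, -1],
 [-1, 7.2]]


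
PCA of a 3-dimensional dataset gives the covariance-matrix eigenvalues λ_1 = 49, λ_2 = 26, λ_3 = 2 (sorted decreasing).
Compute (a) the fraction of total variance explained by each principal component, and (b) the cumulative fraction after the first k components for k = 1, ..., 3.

Step 1 — total variance = trace(Sigma) = Σ λ_i = 49 + 26 + 2 = 77.

Step 2 — fraction explained by component i = λ_i / Σ λ:
  PC1: 49/77 = 0.6364
  PC2: 26/77 = 0.3377
  PC3: 2/77 = 0.026

Step 3 — cumulative fraction after k components = (λ_1 + ... + λ_k) / Σ λ:
  k = 1: 49/77 = 0.6364
  k = 2: (49 + 26)/77 = 75/77 = 0.974
  k = 3: (49 + 26 + 2)/77 = 77/77 = 1

Summary (fraction, with percent):

explained: PC1 0.6364 (63.64%), PC2 0.3377 (33.77%), PC3 0.026 (2.6%);  cumulative: 0.6364, 0.974, 1


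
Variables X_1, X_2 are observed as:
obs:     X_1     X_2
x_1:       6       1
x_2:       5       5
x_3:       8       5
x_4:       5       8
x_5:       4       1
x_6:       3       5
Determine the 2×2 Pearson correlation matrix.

Step 1 — column means:
  mean(X_1) = (6 + 5 + 8 + 5 + 4 + 3) / 6 = 31/6 = 5.1667
  mean(X_2) = (1 + 5 + 5 + 8 + 1 + 5) / 6 = 25/6 = 4.1667

Step 2 — sample variances and covariances s[i,j] = (1/(n-1)) · Σ_k (x_{k,i} - mean_i) · (x_{k,j} - mean_j), with n-1 = 5:
  s[X_1,X_1] = ((0.8333)·(0.8333) + (-0.1667)·(-0.1667) + (2.8333)·(2.8333) + (-0.1667)·(-0.1667) + (-1.1667)·(-1.1667) + (-2.1667)·(-2.1667)) / 5 = 14.8333/5 = 2.9667
  s[X_1,X_2] = ((0.8333)·(-3.1667) + (-0.1667)·(0.8333) + (2.8333)·(0.8333) + (-0.1667)·(3.8333) + (-1.1667)·(-3.1667) + (-2.1667)·(0.8333)) / 5 = 0.8333/5 = 0.1667
  s[X_2,X_2] = ((-3.1667)·(-3.1667) + (0.8333)·(0.8333) + (0.8333)·(0.8333) + (3.8333)·(3.8333) + (-3.1667)·(-3.1667) + (0.8333)·(0.8333)) / 5 = 36.8333/5 = 7.3667
  Sample standard deviations s_i = √(s[i,i]):
  s(X_1) = √(2.9667) = 1.7224
  s(X_2) = √(7.3667) = 2.7142

Step 3 — r_{ij} = s_{ij} / (s_i · s_j):
  r[X_1,X_1] = 1 (diagonal).
  r[X_1,X_2] = 0.1667 / (1.7224 · 2.7142) = 0.1667 / 4.6749 = 0.0357
  r[X_2,X_2] = 1 (diagonal).

R is symmetric with unit diagonal. Assembling:

R = [[1, 0.0357],
 [0.0357, 1]]


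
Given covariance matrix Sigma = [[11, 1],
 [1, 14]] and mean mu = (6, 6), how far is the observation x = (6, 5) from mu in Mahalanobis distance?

Step 1 — centre the observation: (x - mu) = (0, -1).

Step 2 — invert Sigma. det(Sigma) = 11·14 - (1)² = 153.
  Sigma^{-1} = (1/det) · [[d, -b], [-b, a]] = [[0.0915, -0.0065],
 [-0.0065, 0.0719]].

Step 3 — form the quadratic (x - mu)^T · Sigma^{-1} · (x - mu):
  Sigma^{-1} · (x - mu) = (0.0065, -0.0719).
  (x - mu)^T · [Sigma^{-1} · (x - mu)] = (0)·(0.0065) + (-1)·(-0.0719) = 0.0719.

Step 4 — take square root: d = √(0.0719) ≈ 0.2681.

d(x, mu) = √(0.0719) ≈ 0.2681


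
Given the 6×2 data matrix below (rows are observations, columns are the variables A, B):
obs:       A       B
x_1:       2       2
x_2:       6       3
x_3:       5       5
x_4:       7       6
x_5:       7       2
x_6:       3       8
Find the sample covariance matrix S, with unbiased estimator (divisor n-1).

Step 1 — column means:
  mean(A) = (2 + 6 + 5 + 7 + 7 + 3) / 6 = 30/6 = 5
  mean(B) = (2 + 3 + 5 + 6 + 2 + 8) / 6 = 26/6 = 4.3333

Step 2 — sample covariance S[i,j] = (1/(n-1)) · Σ_k (x_{k,i} - mean_i) · (x_{k,j} - mean_j), with n-1 = 5.
  S[A,A] = ((-3)·(-3) + (1)·(1) + (0)·(0) + (2)·(2) + (2)·(2) + (-2)·(-2)) / 5 = 22/5 = 4.4
  S[A,B] = ((-3)·(-2.3333) + (1)·(-1.3333) + (0)·(0.6667) + (2)·(1.6667) + (2)·(-2.3333) + (-2)·(3.6667)) / 5 = -3/5 = -0.6
  S[B,B] = ((-2.3333)·(-2.3333) + (-1.3333)·(-1.3333) + (0.6667)·(0.6667) + (1.6667)·(1.6667) + (-2.3333)·(-2.3333) + (3.6667)·(3.6667)) / 5 = 29.3333/5 = 5.8667

S is symmetric (S[j,i] = S[i,j]). Assembling:

S = [[4.4, -0.6],
 [-0.6, 5.8667]]


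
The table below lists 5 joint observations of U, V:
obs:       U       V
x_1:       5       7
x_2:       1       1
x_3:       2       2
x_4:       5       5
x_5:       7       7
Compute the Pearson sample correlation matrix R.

Step 1 — column means:
  mean(U) = (5 + 1 + 2 + 5 + 7) / 5 = 20/5 = 4
  mean(V) = (7 + 1 + 2 + 5 + 7) / 5 = 22/5 = 4.4

Step 2 — sample variances and covariances s[i,j] = (1/(n-1)) · Σ_k (x_{k,i} - mean_i) · (x_{k,j} - mean_j), with n-1 = 4:
  s[U,U] = ((1)·(1) + (-3)·(-3) + (-2)·(-2) + (1)·(1) + (3)·(3)) / 4 = 24/4 = 6
  s[U,V] = ((1)·(2.6) + (-3)·(-3.4) + (-2)·(-2.4) + (1)·(0.6) + (3)·(2.6)) / 4 = 26/4 = 6.5
  s[V,V] = ((2.6)·(2.6) + (-3.4)·(-3.4) + (-2.4)·(-2.4) + (0.6)·(0.6) + (2.6)·(2.6)) / 4 = 31.2/4 = 7.8
  Sample standard deviations s_i = √(s[i,i]):
  s(U) = √(6) = 2.4495
  s(V) = √(7.8) = 2.7928

Step 3 — r_{ij} = s_{ij} / (s_i · s_j):
  r[U,U] = 1 (diagonal).
  r[U,V] = 6.5 / (2.4495 · 2.7928) = 6.5 / 6.8411 = 0.9501
  r[V,V] = 1 (diagonal).

R is symmetric with unit diagonal. Assembling:

R = [[1, 0.9501],
 [0.9501, 1]]


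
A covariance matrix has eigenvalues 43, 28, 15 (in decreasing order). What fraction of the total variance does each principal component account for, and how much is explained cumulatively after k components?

Step 1 — total variance = trace(Sigma) = Σ λ_i = 43 + 28 + 15 = 86.

Step 2 — fraction explained by component i = λ_i / Σ λ:
  PC1: 43/86 = 0.5
  PC2: 28/86 = 0.3256
  PC3: 15/86 = 0.1744

Step 3 — cumulative fraction after k components = (λ_1 + ... + λ_k) / Σ λ:
  k = 1: 43/86 = 0.5
  k = 2: (43 + 28)/86 = 71/86 = 0.8256
  k = 3: (43 + 28 + 15)/86 = 86/86 = 1

Summary (fraction, with percent):

explained: PC1 0.5 (50%), PC2 0.3256 (32.56%), PC3 0.1744 (17.44%);  cumulative: 0.5, 0.8256, 1


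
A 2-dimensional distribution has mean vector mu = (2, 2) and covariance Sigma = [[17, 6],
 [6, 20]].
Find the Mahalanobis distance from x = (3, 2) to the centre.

Step 1 — centre the observation: (x - mu) = (1, 0).

Step 2 — invert Sigma. det(Sigma) = 17·20 - (6)² = 304.
  Sigma^{-1} = (1/det) · [[d, -b], [-b, a]] = [[0.0658, -0.0197],
 [-0.0197, 0.0559]].

Step 3 — form the quadratic (x - mu)^T · Sigma^{-1} · (x - mu):
  Sigma^{-1} · (x - mu) = (0.0658, -0.0197).
  (x - mu)^T · [Sigma^{-1} · (x - mu)] = (1)·(0.0658) + (0)·(-0.0197) = 0.0658.

Step 4 — take square root: d = √(0.0658) ≈ 0.2565.

d(x, mu) = √(0.0658) ≈ 0.2565


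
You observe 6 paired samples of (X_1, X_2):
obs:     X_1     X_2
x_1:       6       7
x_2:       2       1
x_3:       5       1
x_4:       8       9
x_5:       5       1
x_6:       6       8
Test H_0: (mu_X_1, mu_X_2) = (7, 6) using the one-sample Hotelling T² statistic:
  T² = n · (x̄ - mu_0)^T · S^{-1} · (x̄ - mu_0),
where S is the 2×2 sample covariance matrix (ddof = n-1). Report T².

Step 1 — sample mean vector:
  mean(X_1) = (6 + 2 + 5 + 8 + 5 + 6) / 6 = 32/6 = 5.3333
  mean(X_2) = (7 + 1 + 1 + 9 + 1 + 8) / 6 = 27/6 = 4.5
  x̄ = (5.3333, 4.5),  deviation x̄ - mu_0 = (5.3333, 4.5) - (7, 6) = (-1.6667, -1.5).

Step 2 — sample covariance matrix, S[i,j] = (1/(n-1)) · Σ_k (x_{k,i} - mean_i) · (x_{k,j} - mean_j), divisor n-1 = 5:
  S[X_1,X_1] = ((0.6667)·(0.6667) + (-3.3333)·(-3.3333) + (-0.3333)·(-0.3333) + (2.6667)·(2.6667) + (-0.3333)·(-0.3333) + (0.6667)·(0.6667)) / 5 = 19.3333/5 = 3.8667
  S[X_1,X_2] = ((0.6667)·(2.5) + (-3.3333)·(-3.5) + (-0.3333)·(-3.5) + (2.6667)·(4.5) + (-0.3333)·(-3.5) + (0.6667)·(3.5)) / 5 = 30/5 = 6
  S[X_2,X_2] = ((2.5)·(2.5) + (-3.5)·(-3.5) + (-3.5)·(-3.5) + (4.5)·(4.5) + (-3.5)·(-3.5) + (3.5)·(3.5)) / 5 = 75.5/5 = 15.1
  S = [[3.8667, 6],
 [6, 15.1]].

Step 3 — invert S. det(S) = 3.8667·15.1 - (6)² = 22.3867.
  S^{-1} = (1/det) · [[d, -b], [-b, a]] = [[0.6745, -0.268],
 [-0.268, 0.1727]].

Step 4 — quadratic form (x̄ - mu_0)^T · S^{-1} · (x̄ - mu_0):
  S^{-1} · (x̄ - mu_0) = (-0.7222, 0.1876),
  (x̄ - mu_0)^T · [...] = (-1.6667)·(-0.7222) + (-1.5)·(0.1876) = 0.9222.

Step 5 — scale by n: T² = 6 · 0.9222 = 5.5331.

T² ≈ 5.5331


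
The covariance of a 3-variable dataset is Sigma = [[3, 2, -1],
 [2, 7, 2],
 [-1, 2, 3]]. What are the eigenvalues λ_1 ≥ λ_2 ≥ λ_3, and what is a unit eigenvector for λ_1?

Step 1 — characteristic polynomial p(λ) = det(λI - Sigma) = λ³ - tr·λ² + c_1·λ - det, where tr = trace, c_1 = sum of the principal 2×2 minors, det = det(Sigma):
  tr = 3 + 7 + 3 = 13,
  c_1 = (3·7 - (2)²) + (3·3 - (-1)²) + (7·3 - (2)²) = 17 + 8 + 17 = 42,
  det = 3·(7·3 - (2)²) - (2)·((2)·3 - (2)·(-1)) + (-1)·((2)·(2) - 7·(-1)) = 3·(17) - (2)·(8) + (-1)·(11) = 24.
  So p(λ) = λ³ - 13λ² + 42λ - 24.
Step 2 — look for an integer root (rational root theorem: any rational root is an integer divisor of 24). Testing λ = 4:
  p(4) = 64 - 208 + 168 - 24 = 0  ✓
  Dividing out (λ - 4): p(λ) = (λ - 4)(λ² - 9λ + 6).
Step 3 — remaining eigenvalues from the quadratic λ² - 9λ + 6 = 0:
  Δ = 9² - 4·6 = 81 - 24 = 57,  λ = (9 ± √57)/2 = (9 ± 7.5498)/2 ≈ 8.2749 or 0.7251.
  Sorted: λ_1 = 8.2749,  λ_2 = 4,  λ_3 = 0.7251  (check: sum = 13 = tr ✓).

Step 4 — unit eigenvector for λ_1 ≈ 8.2749: v spans the null space of (Sigma - λ_1 I), whose rows are
  r_1 = (-5.2749, 2, -1),  r_2 = (2, -1.2749, 2),  r_3 = (-1, 2, -5.2749).
  v is orthogonal to every row, so take v ∝ r_1 × r_2 = ((2)·(2) - (-1)·(-1.2749), (-1)·(2) - (-5.2749)·(2), (-5.2749)·(-1.2749) - (2)·(2)) ≈ (2.7251, 8.5498, 2.7251).
  Let u = (2.7251, 8.5498, 2.7251).
  ||u|| = √((2.7251)² + (8.5498)² + (2.7251)²) = √(87.9518) ≈ 9.3783,  v_1 = u/||u|| ≈ (0.2906, 0.9117, 0.2906) (||v_1|| = 1).

λ_1 = 8.2749,  λ_2 = 4,  λ_3 = 0.7251;  v_1 ≈ (0.2906, 0.9117, 0.2906)


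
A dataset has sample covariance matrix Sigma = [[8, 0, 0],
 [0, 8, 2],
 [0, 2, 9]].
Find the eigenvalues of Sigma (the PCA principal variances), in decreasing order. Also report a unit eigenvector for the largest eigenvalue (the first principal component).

Step 1 — characteristic polynomial p(λ) = det(λI - Sigma) = λ³ - tr·λ² + c_1·λ - det, where tr = trace, c_1 = sum of the principal 2×2 minors, det = det(Sigma):
  tr = 8 + 8 + 9 = 25,
  c_1 = (8·8 - (0)²) + (8·9 - (0)²) + (8·9 - (2)²) = 64 + 72 + 68 = 204,
  det = 8·(8·9 - (2)²) - (0)·((0)·9 - (2)·(0)) + (0)·((0)·(2) - 8·(0)) = 8·(68) - (0)·(0) + (0)·(0) = 544.
  So p(λ) = λ³ - 25λ² + 204λ - 544.
Step 2 — look for an integer root (rational root theorem: any rational root is an integer divisor of 544). Testing λ = 8:
  p(8) = 512 - 1600 + 1632 - 544 = 0  ✓
  Dividing out (λ - 8): p(λ) = (λ - 8)(λ² - 17λ + 68).
Step 3 — remaining eigenvalues from the quadratic λ² - 17λ + 68 = 0:
  Δ = 17² - 4·68 = 289 - 272 = 17,  λ = (17 ± √17)/2 = (17 ± 4.1231)/2 ≈ 10.5616 or 6.4384.
  Sorted: λ_1 = 10.5616,  λ_2 = 8,  λ_3 = 6.4384  (check: sum = 25 = tr ✓).

Step 4 — unit eigenvector for λ_1 ≈ 10.5616: v spans the null space of (Sigma - λ_1 I), whose rows are
  r_1 = (-2.5616, 0, 0),  r_2 = (0, -2.5616, 2),  r_3 = (0, 2, -1.5616).
  v is orthogonal to every row, so take v ∝ r_1 × r_2 = ((0)·(2) - (0)·(-2.5616), (0)·(0) - (-2.5616)·(2), (-2.5616)·(-2.5616) - (0)·(0)) ≈ (0, 5.1231, 6.5616).
  Let u = (0, 5.1231, 6.5616).
  ||u|| = √((0)² + (5.1231)² + (6.5616)²) = √(69.3002) ≈ 8.3247,  v_1 = u/||u|| ≈ (0, 0.6154, 0.7882) (||v_1|| = 1).

λ_1 = 10.5616,  λ_2 = 8,  λ_3 = 6.4384;  v_1 ≈ (0, 0.6154, 0.7882)


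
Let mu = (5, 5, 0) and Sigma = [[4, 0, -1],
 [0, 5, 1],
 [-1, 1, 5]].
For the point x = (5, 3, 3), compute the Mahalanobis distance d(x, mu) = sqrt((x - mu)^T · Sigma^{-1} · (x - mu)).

Step 1 — centre the observation: (x - mu) = (0, -2, 3).

Step 2 — invert Sigma (cofactor / det for 3×3, or solve directly):
  Sigma^{-1} = [[0.2637, -0.011, 0.0549],
 [-0.011, 0.2088, -0.044],
 [0.0549, -0.044, 0.2198]].

Step 3 — form the quadratic (x - mu)^T · Sigma^{-1} · (x - mu):
  Sigma^{-1} · (x - mu) = (0.1868, -0.5495, 0.7473).
  (x - mu)^T · [Sigma^{-1} · (x - mu)] = (0)·(0.1868) + (-2)·(-0.5495) + (3)·(0.7473) = 3.3407.

Step 4 — take square root: d = √(3.3407) ≈ 1.8277.

d(x, mu) = √(3.3407) ≈ 1.8277


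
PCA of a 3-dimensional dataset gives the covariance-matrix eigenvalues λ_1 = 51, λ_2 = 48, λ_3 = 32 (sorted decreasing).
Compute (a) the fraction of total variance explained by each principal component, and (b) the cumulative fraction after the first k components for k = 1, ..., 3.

Step 1 — total variance = trace(Sigma) = Σ λ_i = 51 + 48 + 32 = 131.

Step 2 — fraction explained by component i = λ_i / Σ λ:
  PC1: 51/131 = 0.3893
  PC2: 48/131 = 0.3664
  PC3: 32/131 = 0.2443

Step 3 — cumulative fraction after k components = (λ_1 + ... + λ_k) / Σ λ:
  k = 1: 51/131 = 0.3893
  k = 2: (51 + 48)/131 = 99/131 = 0.7557
  k = 3: (51 + 48 + 32)/131 = 131/131 = 1

Summary (fraction, with percent):

explained: PC1 0.3893 (38.93%), PC2 0.3664 (36.64%), PC3 0.2443 (24.43%);  cumulative: 0.3893, 0.7557, 1


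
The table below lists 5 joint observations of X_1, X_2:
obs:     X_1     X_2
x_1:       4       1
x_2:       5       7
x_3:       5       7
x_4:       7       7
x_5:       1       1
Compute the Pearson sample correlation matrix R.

Step 1 — column means:
  mean(X_1) = (4 + 5 + 5 + 7 + 1) / 5 = 22/5 = 4.4
  mean(X_2) = (1 + 7 + 7 + 7 + 1) / 5 = 23/5 = 4.6

Step 2 — sample variances and covariances s[i,j] = (1/(n-1)) · Σ_k (x_{k,i} - mean_i) · (x_{k,j} - mean_j), with n-1 = 4:
  s[X_1,X_1] = ((-0.4)·(-0.4) + (0.6)·(0.6) + (0.6)·(0.6) + (2.6)·(2.6) + (-3.4)·(-3.4)) / 4 = 19.2/4 = 4.8
  s[X_1,X_2] = ((-0.4)·(-3.6) + (0.6)·(2.4) + (0.6)·(2.4) + (2.6)·(2.4) + (-3.4)·(-3.6)) / 4 = 22.8/4 = 5.7
  s[X_2,X_2] = ((-3.6)·(-3.6) + (2.4)·(2.4) + (2.4)·(2.4) + (2.4)·(2.4) + (-3.6)·(-3.6)) / 4 = 43.2/4 = 10.8
  Sample standard deviations s_i = √(s[i,i]):
  s(X_1) = √(4.8) = 2.1909
  s(X_2) = √(10.8) = 3.2863

Step 3 — r_{ij} = s_{ij} / (s_i · s_j):
  r[X_1,X_1] = 1 (diagonal).
  r[X_1,X_2] = 5.7 / (2.1909 · 3.2863) = 5.7 / 7.2 = 0.7917
  r[X_2,X_2] = 1 (diagonal).

R is symmetric with unit diagonal. Assembling:

R = [[1, 0.7917],
 [0.7917, 1]]


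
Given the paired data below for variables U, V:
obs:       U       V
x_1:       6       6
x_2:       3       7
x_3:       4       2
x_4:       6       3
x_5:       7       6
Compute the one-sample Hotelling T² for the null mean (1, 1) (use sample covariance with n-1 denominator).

Step 1 — sample mean vector:
  mean(U) = (6 + 3 + 4 + 6 + 7) / 5 = 26/5 = 5.2
  mean(V) = (6 + 7 + 2 + 3 + 6) / 5 = 24/5 = 4.8
  x̄ = (5.2, 4.8),  deviation x̄ - mu_0 = (5.2, 4.8) - (1, 1) = (4.2, 3.8).

Step 2 — sample covariance matrix, S[i,j] = (1/(n-1)) · Σ_k (x_{k,i} - mean_i) · (x_{k,j} - mean_j), divisor n-1 = 4:
  S[U,U] = ((0.8)·(0.8) + (-2.2)·(-2.2) + (-1.2)·(-1.2) + (0.8)·(0.8) + (1.8)·(1.8)) / 4 = 10.8/4 = 2.7
  S[U,V] = ((0.8)·(1.2) + (-2.2)·(2.2) + (-1.2)·(-2.8) + (0.8)·(-1.8) + (1.8)·(1.2)) / 4 = 0.2/4 = 0.05
  S[V,V] = ((1.2)·(1.2) + (2.2)·(2.2) + (-2.8)·(-2.8) + (-1.8)·(-1.8) + (1.2)·(1.2)) / 4 = 18.8/4 = 4.7
  S = [[2.7, 0.05],
 [0.05, 4.7]].

Step 3 — invert S. det(S) = 2.7·4.7 - (0.05)² = 12.6875.
  S^{-1} = (1/det) · [[d, -b], [-b, a]] = [[0.3704, -0.0039],
 [-0.0039, 0.2128]].

Step 4 — quadratic form (x̄ - mu_0)^T · S^{-1} · (x̄ - mu_0):
  S^{-1} · (x̄ - mu_0) = (1.5409, 0.7921),
  (x̄ - mu_0)^T · [...] = (4.2)·(1.5409) + (3.8)·(0.7921) = 9.4818.

Step 5 — scale by n: T² = 5 · 9.4818 = 47.4089.

T² ≈ 47.4089


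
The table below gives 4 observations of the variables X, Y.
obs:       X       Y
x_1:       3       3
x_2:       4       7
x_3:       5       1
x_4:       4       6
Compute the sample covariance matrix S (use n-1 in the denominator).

Step 1 — column means:
  mean(X) = (3 + 4 + 5 + 4) / 4 = 16/4 = 4
  mean(Y) = (3 + 7 + 1 + 6) / 4 = 17/4 = 4.25

Step 2 — sample covariance S[i,j] = (1/(n-1)) · Σ_k (x_{k,i} - mean_i) · (x_{k,j} - mean_j), with n-1 = 3.
  S[X,X] = ((-1)·(-1) + (0)·(0) + (1)·(1) + (0)·(0)) / 3 = 2/3 = 0.6667
  S[X,Y] = ((-1)·(-1.25) + (0)·(2.75) + (1)·(-3.25) + (0)·(1.75)) / 3 = -2/3 = -0.6667
  S[Y,Y] = ((-1.25)·(-1.25) + (2.75)·(2.75) + (-3.25)·(-3.25) + (1.75)·(1.75)) / 3 = 22.75/3 = 7.5833

S is symmetric (S[j,i] = S[i,j]). Assembling:

S = [[0.6667, -0.6667],
 [-0.6667, 7.5833]]


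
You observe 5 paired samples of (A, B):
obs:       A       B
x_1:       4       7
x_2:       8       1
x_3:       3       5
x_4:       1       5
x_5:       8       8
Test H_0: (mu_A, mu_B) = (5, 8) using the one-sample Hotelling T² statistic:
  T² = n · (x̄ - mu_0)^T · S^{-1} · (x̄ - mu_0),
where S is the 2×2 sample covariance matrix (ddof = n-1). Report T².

Step 1 — sample mean vector:
  mean(A) = (4 + 8 + 3 + 1 + 8) / 5 = 24/5 = 4.8
  mean(B) = (7 + 1 + 5 + 5 + 8) / 5 = 26/5 = 5.2
  x̄ = (4.8, 5.2),  deviation x̄ - mu_0 = (4.8, 5.2) - (5, 8) = (-0.2, -2.8).

Step 2 — sample covariance matrix, S[i,j] = (1/(n-1)) · Σ_k (x_{k,i} - mean_i) · (x_{k,j} - mean_j), divisor n-1 = 4:
  S[A,A] = ((-0.8)·(-0.8) + (3.2)·(3.2) + (-1.8)·(-1.8) + (-3.8)·(-3.8) + (3.2)·(3.2)) / 4 = 38.8/4 = 9.7
  S[A,B] = ((-0.8)·(1.8) + (3.2)·(-4.2) + (-1.8)·(-0.2) + (-3.8)·(-0.2) + (3.2)·(2.8)) / 4 = -4.8/4 = -1.2
  S[B,B] = ((1.8)·(1.8) + (-4.2)·(-4.2) + (-0.2)·(-0.2) + (-0.2)·(-0.2) + (2.8)·(2.8)) / 4 = 28.8/4 = 7.2
  S = [[9.7, -1.2],
 [-1.2, 7.2]].

Step 3 — invert S. det(S) = 9.7·7.2 - (-1.2)² = 68.4.
  S^{-1} = (1/det) · [[d, -b], [-b, a]] = [[0.1053, 0.0175],
 [0.0175, 0.1418]].

Step 4 — quadratic form (x̄ - mu_0)^T · S^{-1} · (x̄ - mu_0):
  S^{-1} · (x̄ - mu_0) = (-0.0702, -0.4006),
  (x̄ - mu_0)^T · [...] = (-0.2)·(-0.0702) + (-2.8)·(-0.4006) = 1.1357.

Step 5 — scale by n: T² = 5 · 1.1357 = 5.6784.

T² ≈ 5.6784


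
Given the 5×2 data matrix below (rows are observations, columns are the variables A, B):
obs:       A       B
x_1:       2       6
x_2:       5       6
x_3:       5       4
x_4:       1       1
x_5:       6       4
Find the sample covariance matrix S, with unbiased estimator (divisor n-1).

Step 1 — column means:
  mean(A) = (2 + 5 + 5 + 1 + 6) / 5 = 19/5 = 3.8
  mean(B) = (6 + 6 + 4 + 1 + 4) / 5 = 21/5 = 4.2

Step 2 — sample covariance S[i,j] = (1/(n-1)) · Σ_k (x_{k,i} - mean_i) · (x_{k,j} - mean_j), with n-1 = 4.
  S[A,A] = ((-1.8)·(-1.8) + (1.2)·(1.2) + (1.2)·(1.2) + (-2.8)·(-2.8) + (2.2)·(2.2)) / 4 = 18.8/4 = 4.7
  S[A,B] = ((-1.8)·(1.8) + (1.2)·(1.8) + (1.2)·(-0.2) + (-2.8)·(-3.2) + (2.2)·(-0.2)) / 4 = 7.2/4 = 1.8
  S[B,B] = ((1.8)·(1.8) + (1.8)·(1.8) + (-0.2)·(-0.2) + (-3.2)·(-3.2) + (-0.2)·(-0.2)) / 4 = 16.8/4 = 4.2

S is symmetric (S[j,i] = S[i,j]). Assembling:

S = [[4.7, 1.8],
 [1.8, 4.2]]


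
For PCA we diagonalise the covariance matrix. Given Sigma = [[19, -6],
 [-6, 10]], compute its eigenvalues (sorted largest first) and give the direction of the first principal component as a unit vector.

Step 1 — characteristic polynomial of 2×2 Sigma:
  det(Sigma - λI) = λ² - trace · λ + det = 0.
  trace = 19 + 10 = 29, det = 19·10 - (-6)² = 154.
Step 2 — discriminant:
  Δ = trace² - 4·det = 841 - 616 = 225.
Step 3 — eigenvalues:
  λ = (trace ± √Δ)/2 = (29 ± 15)/2,
  λ_1 = 22,  λ_2 = 7.

Step 4 — unit eigenvector for λ_1: solve (Sigma - λ_1 I)v = 0. First row:
  (19 - 22)·v_x + (-6)·v_y = 0, i.e. (-3)·v_x + (-6)·v_y = 0,
  so v ∝ (b, λ_1 - a) = (-6, 3); multiply by -1 so the first entry is positive: u = (6, -3).
  ||u|| = √((6)² + (-3)²) = √(45) ≈ 6.7082,
  v_1 = u/||u|| ≈ (0.8944, -0.4472) (||v_1|| = 1).

λ_1 = 22,  λ_2 = 7;  v_1 ≈ (0.8944, -0.4472)


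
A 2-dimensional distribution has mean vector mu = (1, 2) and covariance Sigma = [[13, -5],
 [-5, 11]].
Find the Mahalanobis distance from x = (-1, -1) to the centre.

Step 1 — centre the observation: (x - mu) = (-2, -3).

Step 2 — invert Sigma. det(Sigma) = 13·11 - (-5)² = 118.
  Sigma^{-1} = (1/det) · [[d, -b], [-b, a]] = [[0.0932, 0.0424],
 [0.0424, 0.1102]].

Step 3 — form the quadratic (x - mu)^T · Sigma^{-1} · (x - mu):
  Sigma^{-1} · (x - mu) = (-0.3136, -0.4153).
  (x - mu)^T · [Sigma^{-1} · (x - mu)] = (-2)·(-0.3136) + (-3)·(-0.4153) = 1.8729.

Step 4 — take square root: d = √(1.8729) ≈ 1.3685.

d(x, mu) = √(1.8729) ≈ 1.3685


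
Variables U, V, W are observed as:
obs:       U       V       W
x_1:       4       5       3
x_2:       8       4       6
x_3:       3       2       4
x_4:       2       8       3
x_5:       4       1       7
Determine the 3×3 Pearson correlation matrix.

Step 1 — column means:
  mean(U) = (4 + 8 + 3 + 2 + 4) / 5 = 21/5 = 4.2
  mean(V) = (5 + 4 + 2 + 8 + 1) / 5 = 20/5 = 4
  mean(W) = (3 + 6 + 4 + 3 + 7) / 5 = 23/5 = 4.6

Step 2 — sample variances and covariances s[i,j] = (1/(n-1)) · Σ_k (x_{k,i} - mean_i) · (x_{k,j} - mean_j), with n-1 = 4:
  s[U,U] = ((-0.2)·(-0.2) + (3.8)·(3.8) + (-1.2)·(-1.2) + (-2.2)·(-2.2) + (-0.2)·(-0.2)) / 4 = 20.8/4 = 5.2
  s[U,V] = ((-0.2)·(1) + (3.8)·(0) + (-1.2)·(-2) + (-2.2)·(4) + (-0.2)·(-3)) / 4 = -6/4 = -1.5
  s[U,W] = ((-0.2)·(-1.6) + (3.8)·(1.4) + (-1.2)·(-0.6) + (-2.2)·(-1.6) + (-0.2)·(2.4)) / 4 = 9.4/4 = 2.35
  s[V,V] = ((1)·(1) + (0)·(0) + (-2)·(-2) + (4)·(4) + (-3)·(-3)) / 4 = 30/4 = 7.5
  s[V,W] = ((1)·(-1.6) + (0)·(1.4) + (-2)·(-0.6) + (4)·(-1.6) + (-3)·(2.4)) / 4 = -14/4 = -3.5
  s[W,W] = ((-1.6)·(-1.6) + (1.4)·(1.4) + (-0.6)·(-0.6) + (-1.6)·(-1.6) + (2.4)·(2.4)) / 4 = 13.2/4 = 3.3
  Sample standard deviations s_i = √(s[i,i]):
  s(U) = √(5.2) = 2.2804
  s(V) = √(7.5) = 2.7386
  s(W) = √(3.3) = 1.8166

Step 3 — r_{ij} = s_{ij} / (s_i · s_j):
  r[U,U] = 1 (diagonal).
  r[U,V] = -1.5 / (2.2804 · 2.7386) = -1.5 / 6.245 = -0.2402
  r[U,W] = 2.35 / (2.2804 · 1.8166) = 2.35 / 4.1425 = 0.5673
  r[V,V] = 1 (diagonal).
  r[V,W] = -3.5 / (2.7386 · 1.8166) = -3.5 / 4.9749 = -0.7035
  r[W,W] = 1 (diagonal).

R is symmetric with unit diagonal. Assembling:

R = [[1, -0.2402, 0.5673],
 [-0.2402, 1, -0.7035],
 [0.5673, -0.7035, 1]]


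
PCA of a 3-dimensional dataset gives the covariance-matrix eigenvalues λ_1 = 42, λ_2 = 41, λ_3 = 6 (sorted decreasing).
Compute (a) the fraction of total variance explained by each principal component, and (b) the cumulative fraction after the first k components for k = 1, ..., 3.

Step 1 — total variance = trace(Sigma) = Σ λ_i = 42 + 41 + 6 = 89.

Step 2 — fraction explained by component i = λ_i / Σ λ:
  PC1: 42/89 = 0.4719
  PC2: 41/89 = 0.4607
  PC3: 6/89 = 0.0674

Step 3 — cumulative fraction after k components = (λ_1 + ... + λ_k) / Σ λ:
  k = 1: 42/89 = 0.4719
  k = 2: (42 + 41)/89 = 83/89 = 0.9326
  k = 3: (42 + 41 + 6)/89 = 89/89 = 1

Summary (fraction, with percent):

explained: PC1 0.4719 (47.19%), PC2 0.4607 (46.07%), PC3 0.0674 (6.74%);  cumulative: 0.4719, 0.9326, 1


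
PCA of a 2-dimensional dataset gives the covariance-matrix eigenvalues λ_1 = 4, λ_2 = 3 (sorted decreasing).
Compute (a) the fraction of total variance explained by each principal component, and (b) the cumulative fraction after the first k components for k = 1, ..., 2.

Step 1 — total variance = trace(Sigma) = Σ λ_i = 4 + 3 = 7.

Step 2 — fraction explained by component i = λ_i / Σ λ:
  PC1: 4/7 = 0.5714
  PC2: 3/7 = 0.4286

Step 3 — cumulative fraction after k components = (λ_1 + ... + λ_k) / Σ λ:
  k = 1: 4/7 = 0.5714
  k = 2: (4 + 3)/7 = 7/7 = 1

Summary (fraction, with percent):

explained: PC1 0.5714 (57.14%), PC2 0.4286 (42.86%);  cumulative: 0.5714, 1


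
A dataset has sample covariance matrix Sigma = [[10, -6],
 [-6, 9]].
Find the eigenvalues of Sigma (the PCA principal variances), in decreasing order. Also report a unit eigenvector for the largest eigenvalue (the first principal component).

Step 1 — characteristic polynomial of 2×2 Sigma:
  det(Sigma - λI) = λ² - trace · λ + det = 0.
  trace = 10 + 9 = 19, det = 10·9 - (-6)² = 54.
Step 2 — discriminant:
  Δ = trace² - 4·det = 361 - 216 = 145.
Step 3 — eigenvalues:
  λ = (trace ± √Δ)/2 = (19 ± 12.0416)/2,
  λ_1 = 15.5208,  λ_2 = 3.4792.

Step 4 — unit eigenvector for λ_1: solve (Sigma - λ_1 I)v = 0. First row:
  (10 - 15.5208)·v_x + (-6)·v_y = 0, i.e. (-5.5208)·v_x + (-6)·v_y = 0,
  so v ∝ (b, λ_1 - a) = (-6, 5.5208); multiply by -1 so the first entry is positive: u = (6, -5.5208).
  ||u|| = √((6)² + (-5.5208)²) = √(66.4792) ≈ 8.1535,
  v_1 = u/||u|| ≈ (0.7359, -0.6771) (||v_1|| = 1).

λ_1 = 15.5208,  λ_2 = 3.4792;  v_1 ≈ (0.7359, -0.6771)


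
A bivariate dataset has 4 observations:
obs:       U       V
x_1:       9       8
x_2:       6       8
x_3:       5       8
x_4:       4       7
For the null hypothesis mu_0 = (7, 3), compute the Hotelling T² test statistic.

Step 1 — sample mean vector:
  mean(U) = (9 + 6 + 5 + 4) / 4 = 24/4 = 6
  mean(V) = (8 + 8 + 8 + 7) / 4 = 31/4 = 7.75
  x̄ = (6, 7.75),  deviation x̄ - mu_0 = (6, 7.75) - (7, 3) = (-1, 4.75).

Step 2 — sample covariance matrix, S[i,j] = (1/(n-1)) · Σ_k (x_{k,i} - mean_i) · (x_{k,j} - mean_j), divisor n-1 = 3:
  S[U,U] = ((3)·(3) + (0)·(0) + (-1)·(-1) + (-2)·(-2)) / 3 = 14/3 = 4.6667
  S[U,V] = ((3)·(0.25) + (0)·(0.25) + (-1)·(0.25) + (-2)·(-0.75)) / 3 = 2/3 = 0.6667
  S[V,V] = ((0.25)·(0.25) + (0.25)·(0.25) + (0.25)·(0.25) + (-0.75)·(-0.75)) / 3 = 0.75/3 = 0.25
  S = [[4.6667, 0.6667],
 [0.6667, 0.25]].

Step 3 — invert S. det(S) = 4.6667·0.25 - (0.6667)² = 0.7222.
  S^{-1} = (1/det) · [[d, -b], [-b, a]] = [[0.3462, -0.9231],
 [-0.9231, 6.4615]].

Step 4 — quadratic form (x̄ - mu_0)^T · S^{-1} · (x̄ - mu_0):
  S^{-1} · (x̄ - mu_0) = (-4.7308, 31.6154),
  (x̄ - mu_0)^T · [...] = (-1)·(-4.7308) + (4.75)·(31.6154) = 154.9038.

Step 5 — scale by n: T² = 4 · 154.9038 = 619.6154.

T² ≈ 619.6154


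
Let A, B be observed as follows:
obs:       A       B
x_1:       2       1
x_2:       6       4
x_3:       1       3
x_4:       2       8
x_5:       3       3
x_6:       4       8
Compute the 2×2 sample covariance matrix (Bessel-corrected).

Step 1 — column means:
  mean(A) = (2 + 6 + 1 + 2 + 3 + 4) / 6 = 18/6 = 3
  mean(B) = (1 + 4 + 3 + 8 + 3 + 8) / 6 = 27/6 = 4.5

Step 2 — sample covariance S[i,j] = (1/(n-1)) · Σ_k (x_{k,i} - mean_i) · (x_{k,j} - mean_j), with n-1 = 5.
  S[A,A] = ((-1)·(-1) + (3)·(3) + (-2)·(-2) + (-1)·(-1) + (0)·(0) + (1)·(1)) / 5 = 16/5 = 3.2
  S[A,B] = ((-1)·(-3.5) + (3)·(-0.5) + (-2)·(-1.5) + (-1)·(3.5) + (0)·(-1.5) + (1)·(3.5)) / 5 = 5/5 = 1
  S[B,B] = ((-3.5)·(-3.5) + (-0.5)·(-0.5) + (-1.5)·(-1.5) + (3.5)·(3.5) + (-1.5)·(-1.5) + (3.5)·(3.5)) / 5 = 41.5/5 = 8.3

S is symmetric (S[j,i] = S[i,j]). Assembling:

S = [[3.2, 1],
 [1, 8.3]]


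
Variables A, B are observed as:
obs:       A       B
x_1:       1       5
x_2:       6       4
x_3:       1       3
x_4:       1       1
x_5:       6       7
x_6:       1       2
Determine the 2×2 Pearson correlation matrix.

Step 1 — column means:
  mean(A) = (1 + 6 + 1 + 1 + 6 + 1) / 6 = 16/6 = 2.6667
  mean(B) = (5 + 4 + 3 + 1 + 7 + 2) / 6 = 22/6 = 3.6667

Step 2 — sample variances and covariances s[i,j] = (1/(n-1)) · Σ_k (x_{k,i} - mean_i) · (x_{k,j} - mean_j), with n-1 = 5:
  s[A,A] = ((-1.6667)·(-1.6667) + (3.3333)·(3.3333) + (-1.6667)·(-1.6667) + (-1.6667)·(-1.6667) + (3.3333)·(3.3333) + (-1.6667)·(-1.6667)) / 5 = 33.3333/5 = 6.6667
  s[A,B] = ((-1.6667)·(1.3333) + (3.3333)·(0.3333) + (-1.6667)·(-0.6667) + (-1.6667)·(-2.6667) + (3.3333)·(3.3333) + (-1.6667)·(-1.6667)) / 5 = 18.3333/5 = 3.6667
  s[B,B] = ((1.3333)·(1.3333) + (0.3333)·(0.3333) + (-0.6667)·(-0.6667) + (-2.6667)·(-2.6667) + (3.3333)·(3.3333) + (-1.6667)·(-1.6667)) / 5 = 23.3333/5 = 4.6667
  Sample standard deviations s_i = √(s[i,i]):
  s(A) = √(6.6667) = 2.582
  s(B) = √(4.6667) = 2.1602

Step 3 — r_{ij} = s_{ij} / (s_i · s_j):
  r[A,A] = 1 (diagonal).
  r[A,B] = 3.6667 / (2.582 · 2.1602) = 3.6667 / 5.5777 = 0.6574
  r[B,B] = 1 (diagonal).

R is symmetric with unit diagonal. Assembling:

R = [[1, 0.6574],
 [0.6574, 1]]


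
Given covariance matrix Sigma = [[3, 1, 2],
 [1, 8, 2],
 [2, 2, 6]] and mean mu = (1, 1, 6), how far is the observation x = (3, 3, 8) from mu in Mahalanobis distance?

Step 1 — centre the observation: (x - mu) = (2, 2, 2).

Step 2 — invert Sigma (cofactor / det for 3×3, or solve directly):
  Sigma^{-1} = [[0.4314, -0.0196, -0.1373],
 [-0.0196, 0.1373, -0.0392],
 [-0.1373, -0.0392, 0.2255]].

Step 3 — form the quadratic (x - mu)^T · Sigma^{-1} · (x - mu):
  Sigma^{-1} · (x - mu) = (0.549, 0.1569, 0.098).
  (x - mu)^T · [Sigma^{-1} · (x - mu)] = (2)·(0.549) + (2)·(0.1569) + (2)·(0.098) = 1.6078.

Step 4 — take square root: d = √(1.6078) ≈ 1.268.

d(x, mu) = √(1.6078) ≈ 1.268


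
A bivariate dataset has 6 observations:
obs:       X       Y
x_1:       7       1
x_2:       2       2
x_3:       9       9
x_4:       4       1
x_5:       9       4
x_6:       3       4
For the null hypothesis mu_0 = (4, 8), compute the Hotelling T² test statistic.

Step 1 — sample mean vector:
  mean(X) = (7 + 2 + 9 + 4 + 9 + 3) / 6 = 34/6 = 5.6667
  mean(Y) = (1 + 2 + 9 + 1 + 4 + 4) / 6 = 21/6 = 3.5
  x̄ = (5.6667, 3.5),  deviation x̄ - mu_0 = (5.6667, 3.5) - (4, 8) = (1.6667, -4.5).

Step 2 — sample covariance matrix, S[i,j] = (1/(n-1)) · Σ_k (x_{k,i} - mean_i) · (x_{k,j} - mean_j), divisor n-1 = 5:
  S[X,X] = ((1.3333)·(1.3333) + (-3.6667)·(-3.6667) + (3.3333)·(3.3333) + (-1.6667)·(-1.6667) + (3.3333)·(3.3333) + (-2.6667)·(-2.6667)) / 5 = 47.3333/5 = 9.4667
  S[X,Y] = ((1.3333)·(-2.5) + (-3.6667)·(-1.5) + (3.3333)·(5.5) + (-1.6667)·(-2.5) + (3.3333)·(0.5) + (-2.6667)·(0.5)) / 5 = 25/5 = 5
  S[Y,Y] = ((-2.5)·(-2.5) + (-1.5)·(-1.5) + (5.5)·(5.5) + (-2.5)·(-2.5) + (0.5)·(0.5) + (0.5)·(0.5)) / 5 = 45.5/5 = 9.1
  S = [[9.4667, 5],
 [5, 9.1]].

Step 3 — invert S. det(S) = 9.4667·9.1 - (5)² = 61.1467.
  S^{-1} = (1/det) · [[d, -b], [-b, a]] = [[0.1488, -0.0818],
 [-0.0818, 0.1548]].

Step 4 — quadratic form (x̄ - mu_0)^T · S^{-1} · (x̄ - mu_0):
  S^{-1} · (x̄ - mu_0) = (0.616, -0.833),
  (x̄ - mu_0)^T · [...] = (1.6667)·(0.616) + (-4.5)·(-0.833) = 4.775.

Step 5 — scale by n: T² = 6 · 4.775 = 28.6502.

T² ≈ 28.6502
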